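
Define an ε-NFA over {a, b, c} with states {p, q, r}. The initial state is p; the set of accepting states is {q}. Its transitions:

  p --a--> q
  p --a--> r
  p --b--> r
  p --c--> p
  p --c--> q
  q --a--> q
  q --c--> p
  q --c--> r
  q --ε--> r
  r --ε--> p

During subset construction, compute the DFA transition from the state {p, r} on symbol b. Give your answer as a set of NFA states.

δ(p,b) = {r}; δ(r,b) = ∅.
Union: {r}.
ε-closure gives {p, r}.

{p, r}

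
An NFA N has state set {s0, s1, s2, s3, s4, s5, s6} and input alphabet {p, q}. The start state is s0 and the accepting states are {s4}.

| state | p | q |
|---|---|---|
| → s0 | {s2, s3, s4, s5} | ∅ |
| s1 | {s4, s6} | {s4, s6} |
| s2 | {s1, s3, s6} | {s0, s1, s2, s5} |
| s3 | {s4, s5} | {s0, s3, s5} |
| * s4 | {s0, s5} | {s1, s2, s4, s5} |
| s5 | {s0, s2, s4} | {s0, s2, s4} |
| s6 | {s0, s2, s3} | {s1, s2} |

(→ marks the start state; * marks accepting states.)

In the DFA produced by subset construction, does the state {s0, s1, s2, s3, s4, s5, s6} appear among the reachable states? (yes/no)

yes

Start state of the DFA: {s0}.
{s0} --p--> {s2, s3, s4, s5}  [new]
{s0} --q--> ∅  [new]
{s2, s3, s4, s5} --p--> {s0, s1, s2, s3, s4, s5, s6}  [new]
{s2, s3, s4, s5} --q--> {s0, s1, s2, s3, s4, s5}  [new]
∅ --p--> ∅  [seen]
∅ --q--> ∅  [seen]
{s0, s1, s2, s3, s4, s5, s6} --p--> {s0, s1, s2, s3, s4, s5, s6}  [seen]
{s0, s1, s2, s3, s4, s5, s6} --q--> {s0, s1, s2, s3, s4, s5, s6}  [seen]
{s0, s1, s2, s3, s4, s5} --p--> {s0, s1, s2, s3, s4, s5, s6}  [seen]
{s0, s1, s2, s3, s4, s5} --q--> {s0, s1, s2, s3, s4, s5, s6}  [seen]
Reachable DFA states: {s0}, {s2, s3, s4, s5}, ∅, {s0, s1, s2, s3, s4, s5, s6}, {s0, s1, s2, s3, s4, s5}.
{s0, s1, s2, s3, s4, s5, s6} is among them.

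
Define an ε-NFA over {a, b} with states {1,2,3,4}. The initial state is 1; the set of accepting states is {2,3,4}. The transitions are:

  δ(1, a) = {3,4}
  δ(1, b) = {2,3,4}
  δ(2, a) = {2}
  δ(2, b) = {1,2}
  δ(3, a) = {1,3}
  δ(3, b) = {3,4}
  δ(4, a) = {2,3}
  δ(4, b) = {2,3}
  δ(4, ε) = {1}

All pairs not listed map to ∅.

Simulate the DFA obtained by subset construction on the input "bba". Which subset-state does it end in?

Start: {1}.
δ(1,b) = {2,3,4}.
Union: {2,3,4}.
ε-closure gives {1,2,3,4}.
After b: {1,2,3,4}.
δ(1,b) = {2,3,4}; δ(2,b) = {1,2}; δ(3,b) = {3,4}; δ(4,b) = {2,3}.
Union: {1,2,3,4}.
After b: {1,2,3,4}.
δ(1,a) = {3,4}; δ(2,a) = {2}; δ(3,a) = {1,3}; δ(4,a) = {2,3}.
Union: {1,2,3,4}.
After a: {1,2,3,4}.

{1,2,3,4}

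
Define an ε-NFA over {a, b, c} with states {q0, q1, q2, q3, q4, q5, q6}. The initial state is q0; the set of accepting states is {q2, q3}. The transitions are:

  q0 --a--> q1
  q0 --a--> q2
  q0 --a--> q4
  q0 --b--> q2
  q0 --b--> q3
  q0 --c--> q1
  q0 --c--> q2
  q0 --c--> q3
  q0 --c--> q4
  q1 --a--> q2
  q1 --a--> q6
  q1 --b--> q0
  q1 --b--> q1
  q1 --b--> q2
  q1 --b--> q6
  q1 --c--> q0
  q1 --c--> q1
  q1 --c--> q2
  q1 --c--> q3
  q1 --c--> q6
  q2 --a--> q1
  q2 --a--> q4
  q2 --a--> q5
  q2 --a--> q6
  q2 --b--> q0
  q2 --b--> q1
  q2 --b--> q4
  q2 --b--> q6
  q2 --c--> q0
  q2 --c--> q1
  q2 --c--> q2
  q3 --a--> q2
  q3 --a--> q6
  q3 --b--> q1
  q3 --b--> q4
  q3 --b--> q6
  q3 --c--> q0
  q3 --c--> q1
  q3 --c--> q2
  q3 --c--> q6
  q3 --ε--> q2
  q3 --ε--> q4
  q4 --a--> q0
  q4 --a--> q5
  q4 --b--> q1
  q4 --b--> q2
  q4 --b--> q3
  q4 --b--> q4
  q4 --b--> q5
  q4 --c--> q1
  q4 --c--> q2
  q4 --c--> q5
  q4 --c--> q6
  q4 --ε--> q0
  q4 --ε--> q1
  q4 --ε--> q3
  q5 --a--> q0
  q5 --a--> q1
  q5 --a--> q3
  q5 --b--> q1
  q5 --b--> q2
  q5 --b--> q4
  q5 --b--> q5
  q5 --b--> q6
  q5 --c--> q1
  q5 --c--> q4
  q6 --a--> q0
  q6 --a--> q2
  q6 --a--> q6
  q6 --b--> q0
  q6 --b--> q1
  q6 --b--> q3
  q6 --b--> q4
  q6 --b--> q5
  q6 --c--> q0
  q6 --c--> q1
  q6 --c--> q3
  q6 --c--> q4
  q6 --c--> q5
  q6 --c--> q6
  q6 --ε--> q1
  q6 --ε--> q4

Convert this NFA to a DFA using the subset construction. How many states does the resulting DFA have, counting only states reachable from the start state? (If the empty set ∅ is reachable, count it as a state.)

3

Start state of the DFA: {q0} (ε-closure of the NFA start).
{q0} --a--> {q0, q1, q2, q3, q4}  [new]
{q0} --b--> {q0, q1, q2, q3, q4}  [seen]
{q0} --c--> {q0, q1, q2, q3, q4}  [seen]
{q0, q1, q2, q3, q4} --a--> {q0, q1, q2, q3, q4, q5, q6}  [new]
{q0, q1, q2, q3, q4} --b--> {q0, q1, q2, q3, q4, q5, q6}  [seen]
{q0, q1, q2, q3, q4} --c--> {q0, q1, q2, q3, q4, q5, q6}  [seen]
{q0, q1, q2, q3, q4, q5, q6} --a--> {q0, q1, q2, q3, q4, q5, q6}  [seen]
{q0, q1, q2, q3, q4, q5, q6} --b--> {q0, q1, q2, q3, q4, q5, q6}  [seen]
{q0, q1, q2, q3, q4, q5, q6} --c--> {q0, q1, q2, q3, q4, q5, q6}  [seen]
Reachable DFA states: {q0}, {q0, q1, q2, q3, q4}, {q0, q1, q2, q3, q4, q5, q6}.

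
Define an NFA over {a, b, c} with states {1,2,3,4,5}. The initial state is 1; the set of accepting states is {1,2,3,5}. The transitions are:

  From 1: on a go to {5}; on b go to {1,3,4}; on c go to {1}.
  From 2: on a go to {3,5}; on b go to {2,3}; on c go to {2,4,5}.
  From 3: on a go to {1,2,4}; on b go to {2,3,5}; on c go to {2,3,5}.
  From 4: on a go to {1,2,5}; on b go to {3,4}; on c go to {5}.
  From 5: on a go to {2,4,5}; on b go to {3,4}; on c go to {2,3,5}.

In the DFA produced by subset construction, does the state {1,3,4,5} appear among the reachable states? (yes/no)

Start state of the DFA: {1}.
{1} --a--> {5}  [new]
{1} --b--> {1,3,4}  [new]
{1} --c--> {1}  [seen]
{5} --a--> {2,4,5}  [new]
{5} --b--> {3,4}  [new]
{5} --c--> {2,3,5}  [new]
{1,3,4} --a--> {1,2,4,5}  [new]
{1,3,4} --b--> {1,2,3,4,5}  [new]
{1,3,4} --c--> {1,2,3,5}  [new]
{2,4,5} --a--> {1,2,3,4,5}  [seen]
{2,4,5} --b--> {2,3,4}  [new]
{2,4,5} --c--> {2,3,4,5}  [new]
{3,4} --a--> {1,2,4,5}  [seen]
{3,4} --b--> {2,3,4,5}  [seen]
{3,4} --c--> {2,3,5}  [seen]
{2,3,5} --a--> {1,2,3,4,5}  [seen]
{2,3,5} --b--> {2,3,4,5}  [seen]
{2,3,5} --c--> {2,3,4,5}  [seen]
{1,2,4,5} --a--> {1,2,3,4,5}  [seen]
{1,2,4,5} --b--> {1,2,3,4}  [new]
{1,2,4,5} --c--> {1,2,3,4,5}  [seen]
{1,2,3,4,5} --a--> {1,2,3,4,5}  [seen]
{1,2,3,4,5} --b--> {1,2,3,4,5}  [seen]
{1,2,3,4,5} --c--> {1,2,3,4,5}  [seen]
{1,2,3,5} --a--> {1,2,3,4,5}  [seen]
{1,2,3,5} --b--> {1,2,3,4,5}  [seen]
{1,2,3,5} --c--> {1,2,3,4,5}  [seen]
{2,3,4} --a--> {1,2,3,4,5}  [seen]
{2,3,4} --b--> {2,3,4,5}  [seen]
{2,3,4} --c--> {2,3,4,5}  [seen]
{2,3,4,5} --a--> {1,2,3,4,5}  [seen]
{2,3,4,5} --b--> {2,3,4,5}  [seen]
{2,3,4,5} --c--> {2,3,4,5}  [seen]
{1,2,3,4} --a--> {1,2,3,4,5}  [seen]
{1,2,3,4} --b--> {1,2,3,4,5}  [seen]
{1,2,3,4} --c--> {1,2,3,4,5}  [seen]
Reachable DFA states: {1}, {5}, {1,3,4}, {2,4,5}, {3,4}, {2,3,5}, {1,2,4,5}, {1,2,3,4,5}, {1,2,3,5}, {2,3,4}, {2,3,4,5}, {1,2,3,4}.
{1,3,4,5} is not among them.

no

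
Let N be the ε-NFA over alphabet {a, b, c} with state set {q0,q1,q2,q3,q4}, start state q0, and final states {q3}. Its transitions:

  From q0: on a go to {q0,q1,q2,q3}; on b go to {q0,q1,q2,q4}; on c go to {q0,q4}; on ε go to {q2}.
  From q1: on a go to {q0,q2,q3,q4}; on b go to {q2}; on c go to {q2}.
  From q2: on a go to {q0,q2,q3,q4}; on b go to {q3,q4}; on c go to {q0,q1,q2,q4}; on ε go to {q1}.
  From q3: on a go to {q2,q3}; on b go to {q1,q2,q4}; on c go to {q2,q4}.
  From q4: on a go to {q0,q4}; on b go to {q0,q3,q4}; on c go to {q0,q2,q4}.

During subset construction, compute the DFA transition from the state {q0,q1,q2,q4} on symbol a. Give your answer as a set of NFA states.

{q0,q1,q2,q3,q4}

δ(q0,a) = {q0,q1,q2,q3}; δ(q1,a) = {q0,q2,q3,q4}; δ(q2,a) = {q0,q2,q3,q4}; δ(q4,a) = {q0,q4}.
Union: {q0,q1,q2,q3,q4}.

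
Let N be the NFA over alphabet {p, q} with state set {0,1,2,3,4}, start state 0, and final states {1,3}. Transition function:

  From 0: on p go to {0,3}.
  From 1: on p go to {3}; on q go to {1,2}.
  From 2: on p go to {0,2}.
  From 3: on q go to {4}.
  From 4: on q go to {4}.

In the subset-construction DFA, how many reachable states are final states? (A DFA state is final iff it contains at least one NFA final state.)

Start state of the DFA: {0}.
{0} --p--> {0,3}  [new]
{0} --q--> ∅  [new]
{0,3} --p--> {0,3}  [seen]
{0,3} --q--> {4}  [new]
∅ --p--> ∅  [seen]
∅ --q--> ∅  [seen]
{4} --p--> ∅  [seen]
{4} --q--> {4}  [seen]
Reachable DFA states: {0}, {0,3}, ∅, {4}.
Accepting DFA states (contain an NFA accepting state): {0,3}.

1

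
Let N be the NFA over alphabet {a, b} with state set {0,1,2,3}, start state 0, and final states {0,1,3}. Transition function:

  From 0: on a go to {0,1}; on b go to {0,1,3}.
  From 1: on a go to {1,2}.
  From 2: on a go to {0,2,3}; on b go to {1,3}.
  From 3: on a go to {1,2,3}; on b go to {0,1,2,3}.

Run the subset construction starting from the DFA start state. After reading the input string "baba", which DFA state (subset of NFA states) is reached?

Start: {0}.
δ(0,b) = {0,1,3}.
Union: {0,1,3}.
After b: {0,1,3}.
δ(0,a) = {0,1}; δ(1,a) = {1,2}; δ(3,a) = {1,2,3}.
Union: {0,1,2,3}.
After a: {0,1,2,3}.
δ(0,b) = {0,1,3}; δ(1,b) = ∅; δ(2,b) = {1,3}; δ(3,b) = {0,1,2,3}.
Union: {0,1,2,3}.
After b: {0,1,2,3}.
δ(0,a) = {0,1}; δ(1,a) = {1,2}; δ(2,a) = {0,2,3}; δ(3,a) = {1,2,3}.
Union: {0,1,2,3}.
After a: {0,1,2,3}.

{0,1,2,3}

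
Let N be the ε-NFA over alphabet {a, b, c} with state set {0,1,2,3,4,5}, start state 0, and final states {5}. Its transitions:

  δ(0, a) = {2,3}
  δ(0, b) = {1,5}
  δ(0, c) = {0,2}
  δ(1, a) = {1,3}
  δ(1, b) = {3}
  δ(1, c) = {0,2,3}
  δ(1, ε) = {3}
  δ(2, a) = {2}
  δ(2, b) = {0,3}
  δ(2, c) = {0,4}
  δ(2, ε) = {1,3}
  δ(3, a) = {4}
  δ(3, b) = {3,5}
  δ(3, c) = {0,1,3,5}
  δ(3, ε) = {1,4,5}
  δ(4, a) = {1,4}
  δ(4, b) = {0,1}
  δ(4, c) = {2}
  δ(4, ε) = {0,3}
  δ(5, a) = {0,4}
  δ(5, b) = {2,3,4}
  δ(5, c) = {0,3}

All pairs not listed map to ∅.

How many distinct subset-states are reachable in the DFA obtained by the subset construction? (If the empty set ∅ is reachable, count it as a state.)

3

Start state of the DFA: {0} (ε-closure of the NFA start).
{0} --a--> {0,1,2,3,4,5}  [new]
{0} --b--> {0,1,3,4,5}  [new]
{0} --c--> {0,1,2,3,4,5}  [seen]
{0,1,2,3,4,5} --a--> {0,1,2,3,4,5}  [seen]
{0,1,2,3,4,5} --b--> {0,1,2,3,4,5}  [seen]
{0,1,2,3,4,5} --c--> {0,1,2,3,4,5}  [seen]
{0,1,3,4,5} --a--> {0,1,2,3,4,5}  [seen]
{0,1,3,4,5} --b--> {0,1,2,3,4,5}  [seen]
{0,1,3,4,5} --c--> {0,1,2,3,4,5}  [seen]
Reachable DFA states: {0}, {0,1,2,3,4,5}, {0,1,3,4,5}.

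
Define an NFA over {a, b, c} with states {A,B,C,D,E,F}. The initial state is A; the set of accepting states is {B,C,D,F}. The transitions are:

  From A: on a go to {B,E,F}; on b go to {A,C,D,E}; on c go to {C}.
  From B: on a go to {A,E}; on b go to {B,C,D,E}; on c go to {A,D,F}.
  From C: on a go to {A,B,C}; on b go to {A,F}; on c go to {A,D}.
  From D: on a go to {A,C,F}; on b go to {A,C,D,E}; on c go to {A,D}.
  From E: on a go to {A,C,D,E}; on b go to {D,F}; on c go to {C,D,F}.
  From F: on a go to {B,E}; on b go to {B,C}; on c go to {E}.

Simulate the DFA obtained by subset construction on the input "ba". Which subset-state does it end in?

Start: {A}.
δ(A,b) = {A,C,D,E}.
Union: {A,C,D,E}.
After b: {A,C,D,E}.
δ(A,a) = {B,E,F}; δ(C,a) = {A,B,C}; δ(D,a) = {A,C,F}; δ(E,a) = {A,C,D,E}.
Union: {A,B,C,D,E,F}.
After a: {A,B,C,D,E,F}.

{A,B,C,D,E,F}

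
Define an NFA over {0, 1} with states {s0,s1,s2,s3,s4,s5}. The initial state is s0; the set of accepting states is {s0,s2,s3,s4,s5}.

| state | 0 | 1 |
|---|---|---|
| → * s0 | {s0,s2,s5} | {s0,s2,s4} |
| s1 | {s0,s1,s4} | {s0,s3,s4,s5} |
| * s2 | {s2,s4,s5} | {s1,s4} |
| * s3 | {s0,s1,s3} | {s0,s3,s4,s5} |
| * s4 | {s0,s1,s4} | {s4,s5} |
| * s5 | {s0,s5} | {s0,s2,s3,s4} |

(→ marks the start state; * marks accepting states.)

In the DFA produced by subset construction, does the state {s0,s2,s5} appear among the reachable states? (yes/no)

Start state of the DFA: {s0}.
{s0} --0--> {s0,s2,s5}  [new]
{s0} --1--> {s0,s2,s4}  [new]
{s0,s2,s5} --0--> {s0,s2,s4,s5}  [new]
{s0,s2,s5} --1--> {s0,s1,s2,s3,s4}  [new]
{s0,s2,s4} --0--> {s0,s1,s2,s4,s5}  [new]
{s0,s2,s4} --1--> {s0,s1,s2,s4,s5}  [seen]
{s0,s2,s4,s5} --0--> {s0,s1,s2,s4,s5}  [seen]
{s0,s2,s4,s5} --1--> {s0,s1,s2,s3,s4,s5}  [new]
{s0,s1,s2,s3,s4} --0--> {s0,s1,s2,s3,s4,s5}  [seen]
{s0,s1,s2,s3,s4} --1--> {s0,s1,s2,s3,s4,s5}  [seen]
{s0,s1,s2,s4,s5} --0--> {s0,s1,s2,s4,s5}  [seen]
{s0,s1,s2,s4,s5} --1--> {s0,s1,s2,s3,s4,s5}  [seen]
{s0,s1,s2,s3,s4,s5} --0--> {s0,s1,s2,s3,s4,s5}  [seen]
{s0,s1,s2,s3,s4,s5} --1--> {s0,s1,s2,s3,s4,s5}  [seen]
Reachable DFA states: {s0}, {s0,s2,s5}, {s0,s2,s4}, {s0,s2,s4,s5}, {s0,s1,s2,s3,s4}, {s0,s1,s2,s4,s5}, {s0,s1,s2,s3,s4,s5}.
{s0,s2,s5} is among them.

yes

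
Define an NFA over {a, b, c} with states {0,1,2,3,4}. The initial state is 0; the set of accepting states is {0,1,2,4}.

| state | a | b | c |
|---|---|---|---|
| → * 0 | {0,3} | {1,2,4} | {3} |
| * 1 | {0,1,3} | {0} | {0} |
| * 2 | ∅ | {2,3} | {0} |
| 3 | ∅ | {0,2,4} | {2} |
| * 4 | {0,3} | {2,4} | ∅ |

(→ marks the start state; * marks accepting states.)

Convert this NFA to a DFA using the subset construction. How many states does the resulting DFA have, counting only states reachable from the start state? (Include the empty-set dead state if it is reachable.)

15

Start state of the DFA: {0}.
{0} --a--> {0,3}  [new]
{0} --b--> {1,2,4}  [new]
{0} --c--> {3}  [new]
{0,3} --a--> {0,3}  [seen]
{0,3} --b--> {0,1,2,4}  [new]
{0,3} --c--> {2,3}  [new]
{1,2,4} --a--> {0,1,3}  [new]
{1,2,4} --b--> {0,2,3,4}  [new]
{1,2,4} --c--> {0}  [seen]
{3} --a--> ∅  [new]
{3} --b--> {0,2,4}  [new]
{3} --c--> {2}  [new]
{0,1,2,4} --a--> {0,1,3}  [seen]
{0,1,2,4} --b--> {0,1,2,3,4}  [new]
{0,1,2,4} --c--> {0,3}  [seen]
{2,3} --a--> ∅  [seen]
{2,3} --b--> {0,2,3,4}  [seen]
{2,3} --c--> {0,2}  [new]
{0,1,3} --a--> {0,1,3}  [seen]
{0,1,3} --b--> {0,1,2,4}  [seen]
{0,1,3} --c--> {0,2,3}  [new]
{0,2,3,4} --a--> {0,3}  [seen]
{0,2,3,4} --b--> {0,1,2,3,4}  [seen]
{0,2,3,4} --c--> {0,2,3}  [seen]
∅ --a--> ∅  [seen]
∅ --b--> ∅  [seen]
∅ --c--> ∅  [seen]
{0,2,4} --a--> {0,3}  [seen]
{0,2,4} --b--> {1,2,3,4}  [new]
{0,2,4} --c--> {0,3}  [seen]
{2} --a--> ∅  [seen]
{2} --b--> {2,3}  [seen]
{2} --c--> {0}  [seen]
{0,1,2,3,4} --a--> {0,1,3}  [seen]
{0,1,2,3,4} --b--> {0,1,2,3,4}  [seen]
{0,1,2,3,4} --c--> {0,2,3}  [seen]
{0,2} --a--> {0,3}  [seen]
{0,2} --b--> {1,2,3,4}  [seen]
{0,2} --c--> {0,3}  [seen]
{0,2,3} --a--> {0,3}  [seen]
{0,2,3} --b--> {0,1,2,3,4}  [seen]
{0,2,3} --c--> {0,2,3}  [seen]
{1,2,3,4} --a--> {0,1,3}  [seen]
{1,2,3,4} --b--> {0,2,3,4}  [seen]
{1,2,3,4} --c--> {0,2}  [seen]
Reachable DFA states: {0}, {0,3}, {1,2,4}, {3}, {0,1,2,4}, {2,3}, {0,1,3}, {0,2,3,4}, ∅, {0,2,4}, {2}, {0,1,2,3,4}, {0,2}, {0,2,3}, {1,2,3,4}.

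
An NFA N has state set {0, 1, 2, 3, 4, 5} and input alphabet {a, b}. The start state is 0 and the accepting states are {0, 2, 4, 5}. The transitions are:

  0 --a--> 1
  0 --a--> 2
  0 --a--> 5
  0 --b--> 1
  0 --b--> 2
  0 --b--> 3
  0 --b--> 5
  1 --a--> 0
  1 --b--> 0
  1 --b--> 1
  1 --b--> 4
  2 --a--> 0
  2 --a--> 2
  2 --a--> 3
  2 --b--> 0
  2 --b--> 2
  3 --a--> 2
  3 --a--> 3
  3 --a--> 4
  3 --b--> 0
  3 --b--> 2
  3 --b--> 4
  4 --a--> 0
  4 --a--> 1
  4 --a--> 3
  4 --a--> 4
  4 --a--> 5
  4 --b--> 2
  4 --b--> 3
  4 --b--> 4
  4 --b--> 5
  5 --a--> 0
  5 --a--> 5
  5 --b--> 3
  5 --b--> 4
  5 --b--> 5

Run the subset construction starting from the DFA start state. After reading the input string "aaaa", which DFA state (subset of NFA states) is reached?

Start: {0}.
δ(0,a) = {1, 2, 5}.
Union: {1, 2, 5}.
After a: {1, 2, 5}.
δ(1,a) = {0}; δ(2,a) = {0, 2, 3}; δ(5,a) = {0, 5}.
Union: {0, 2, 3, 5}.
After a: {0, 2, 3, 5}.
δ(0,a) = {1, 2, 5}; δ(2,a) = {0, 2, 3}; δ(3,a) = {2, 3, 4}; δ(5,a) = {0, 5}.
Union: {0, 1, 2, 3, 4, 5}.
After a: {0, 1, 2, 3, 4, 5}.
δ(0,a) = {1, 2, 5}; δ(1,a) = {0}; δ(2,a) = {0, 2, 3}; δ(3,a) = {2, 3, 4}; δ(4,a) = {0, 1, 3, 4, 5}; δ(5,a) = {0, 5}.
Union: {0, 1, 2, 3, 4, 5}.
After a: {0, 1, 2, 3, 4, 5}.

{0, 1, 2, 3, 4, 5}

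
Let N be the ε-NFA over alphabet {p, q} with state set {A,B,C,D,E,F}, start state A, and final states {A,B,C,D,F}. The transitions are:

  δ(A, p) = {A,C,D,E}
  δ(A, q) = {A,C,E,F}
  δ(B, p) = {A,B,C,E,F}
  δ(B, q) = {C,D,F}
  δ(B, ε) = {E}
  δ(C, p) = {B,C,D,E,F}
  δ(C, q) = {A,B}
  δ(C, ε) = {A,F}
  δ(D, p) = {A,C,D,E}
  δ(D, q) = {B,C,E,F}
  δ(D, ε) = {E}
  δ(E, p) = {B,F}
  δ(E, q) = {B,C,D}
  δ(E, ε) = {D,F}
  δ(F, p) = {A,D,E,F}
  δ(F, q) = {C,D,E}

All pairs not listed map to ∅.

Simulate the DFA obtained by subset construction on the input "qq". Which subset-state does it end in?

Start: {A}.
δ(A,q) = {A,C,E,F}.
Union: {A,C,E,F}.
ε-closure gives {A,C,D,E,F}.
After q: {A,C,D,E,F}.
δ(A,q) = {A,C,E,F}; δ(C,q) = {A,B}; δ(D,q) = {B,C,E,F}; δ(E,q) = {B,C,D}; δ(F,q) = {C,D,E}.
Union: {A,B,C,D,E,F}.
After q: {A,B,C,D,E,F}.

{A,B,C,D,E,F}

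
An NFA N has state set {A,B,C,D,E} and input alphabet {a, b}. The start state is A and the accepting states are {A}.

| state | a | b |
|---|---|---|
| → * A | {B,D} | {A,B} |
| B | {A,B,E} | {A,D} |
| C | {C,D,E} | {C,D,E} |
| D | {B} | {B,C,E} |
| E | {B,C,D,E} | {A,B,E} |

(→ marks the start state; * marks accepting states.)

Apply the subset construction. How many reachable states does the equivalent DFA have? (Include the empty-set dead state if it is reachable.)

7

Start state of the DFA: {A}.
{A} --a--> {B,D}  [new]
{A} --b--> {A,B}  [new]
{B,D} --a--> {A,B,E}  [new]
{B,D} --b--> {A,B,C,D,E}  [new]
{A,B} --a--> {A,B,D,E}  [new]
{A,B} --b--> {A,B,D}  [new]
{A,B,E} --a--> {A,B,C,D,E}  [seen]
{A,B,E} --b--> {A,B,D,E}  [seen]
{A,B,C,D,E} --a--> {A,B,C,D,E}  [seen]
{A,B,C,D,E} --b--> {A,B,C,D,E}  [seen]
{A,B,D,E} --a--> {A,B,C,D,E}  [seen]
{A,B,D,E} --b--> {A,B,C,D,E}  [seen]
{A,B,D} --a--> {A,B,D,E}  [seen]
{A,B,D} --b--> {A,B,C,D,E}  [seen]
Reachable DFA states: {A}, {B,D}, {A,B}, {A,B,E}, {A,B,C,D,E}, {A,B,D,E}, {A,B,D}.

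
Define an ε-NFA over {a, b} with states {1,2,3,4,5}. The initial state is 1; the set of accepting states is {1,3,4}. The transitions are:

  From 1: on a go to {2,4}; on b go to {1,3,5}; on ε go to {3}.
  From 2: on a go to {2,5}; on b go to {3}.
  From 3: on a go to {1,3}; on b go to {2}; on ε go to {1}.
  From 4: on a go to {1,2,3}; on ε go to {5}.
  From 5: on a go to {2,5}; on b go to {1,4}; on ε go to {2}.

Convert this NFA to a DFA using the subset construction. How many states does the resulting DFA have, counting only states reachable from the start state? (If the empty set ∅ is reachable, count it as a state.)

3

Start state of the DFA: {1,3} (ε-closure of the NFA start).
{1,3} --a--> {1,2,3,4,5}  [new]
{1,3} --b--> {1,2,3,5}  [new]
{1,2,3,4,5} --a--> {1,2,3,4,5}  [seen]
{1,2,3,4,5} --b--> {1,2,3,4,5}  [seen]
{1,2,3,5} --a--> {1,2,3,4,5}  [seen]
{1,2,3,5} --b--> {1,2,3,4,5}  [seen]
Reachable DFA states: {1,3}, {1,2,3,4,5}, {1,2,3,5}.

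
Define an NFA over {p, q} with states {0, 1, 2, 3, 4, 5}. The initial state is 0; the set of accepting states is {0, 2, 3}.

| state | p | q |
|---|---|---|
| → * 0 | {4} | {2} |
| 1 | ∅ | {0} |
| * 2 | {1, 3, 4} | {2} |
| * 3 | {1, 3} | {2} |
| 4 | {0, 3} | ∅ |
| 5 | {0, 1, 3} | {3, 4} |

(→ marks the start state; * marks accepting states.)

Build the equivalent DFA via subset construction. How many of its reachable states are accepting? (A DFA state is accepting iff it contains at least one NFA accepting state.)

Start state of the DFA: {0}.
{0} --p--> {4}  [new]
{0} --q--> {2}  [new]
{4} --p--> {0, 3}  [new]
{4} --q--> ∅  [new]
{2} --p--> {1, 3, 4}  [new]
{2} --q--> {2}  [seen]
{0, 3} --p--> {1, 3, 4}  [seen]
{0, 3} --q--> {2}  [seen]
∅ --p--> ∅  [seen]
∅ --q--> ∅  [seen]
{1, 3, 4} --p--> {0, 1, 3}  [new]
{1, 3, 4} --q--> {0, 2}  [new]
{0, 1, 3} --p--> {1, 3, 4}  [seen]
{0, 1, 3} --q--> {0, 2}  [seen]
{0, 2} --p--> {1, 3, 4}  [seen]
{0, 2} --q--> {2}  [seen]
Reachable DFA states: {0}, {4}, {2}, {0, 3}, ∅, {1, 3, 4}, {0, 1, 3}, {0, 2}.
Accepting DFA states (contain an NFA accepting state): {0}, {2}, {0, 3}, {1, 3, 4}, {0, 1, 3}, {0, 2}.

6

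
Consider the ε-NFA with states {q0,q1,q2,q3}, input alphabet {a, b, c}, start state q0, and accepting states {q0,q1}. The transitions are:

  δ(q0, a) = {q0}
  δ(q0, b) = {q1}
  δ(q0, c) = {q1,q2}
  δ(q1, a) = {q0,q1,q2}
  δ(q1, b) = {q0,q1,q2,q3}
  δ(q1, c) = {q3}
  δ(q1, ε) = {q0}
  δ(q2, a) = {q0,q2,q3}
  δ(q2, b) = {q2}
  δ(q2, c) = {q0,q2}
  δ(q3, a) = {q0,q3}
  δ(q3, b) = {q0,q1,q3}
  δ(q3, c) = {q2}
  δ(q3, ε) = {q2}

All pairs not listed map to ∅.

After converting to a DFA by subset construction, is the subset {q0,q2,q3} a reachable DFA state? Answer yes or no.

Start state of the DFA: {q0} (ε-closure of the NFA start).
{q0} --a--> {q0}  [seen]
{q0} --b--> {q0,q1}  [new]
{q0} --c--> {q0,q1,q2}  [new]
{q0,q1} --a--> {q0,q1,q2}  [seen]
{q0,q1} --b--> {q0,q1,q2,q3}  [new]
{q0,q1} --c--> {q0,q1,q2,q3}  [seen]
{q0,q1,q2} --a--> {q0,q1,q2,q3}  [seen]
{q0,q1,q2} --b--> {q0,q1,q2,q3}  [seen]
{q0,q1,q2} --c--> {q0,q1,q2,q3}  [seen]
{q0,q1,q2,q3} --a--> {q0,q1,q2,q3}  [seen]
{q0,q1,q2,q3} --b--> {q0,q1,q2,q3}  [seen]
{q0,q1,q2,q3} --c--> {q0,q1,q2,q3}  [seen]
Reachable DFA states: {q0}, {q0,q1}, {q0,q1,q2}, {q0,q1,q2,q3}.
{q0,q2,q3} is not among them.

no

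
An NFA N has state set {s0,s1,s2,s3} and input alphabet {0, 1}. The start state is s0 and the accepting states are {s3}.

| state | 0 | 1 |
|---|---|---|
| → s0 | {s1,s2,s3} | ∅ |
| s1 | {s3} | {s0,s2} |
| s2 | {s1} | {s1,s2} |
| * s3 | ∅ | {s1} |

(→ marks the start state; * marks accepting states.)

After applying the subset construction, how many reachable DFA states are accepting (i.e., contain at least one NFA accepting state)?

Start state of the DFA: {s0}.
{s0} --0--> {s1,s2,s3}  [new]
{s0} --1--> ∅  [new]
{s1,s2,s3} --0--> {s1,s3}  [new]
{s1,s2,s3} --1--> {s0,s1,s2}  [new]
∅ --0--> ∅  [seen]
∅ --1--> ∅  [seen]
{s1,s3} --0--> {s3}  [new]
{s1,s3} --1--> {s0,s1,s2}  [seen]
{s0,s1,s2} --0--> {s1,s2,s3}  [seen]
{s0,s1,s2} --1--> {s0,s1,s2}  [seen]
{s3} --0--> ∅  [seen]
{s3} --1--> {s1}  [new]
{s1} --0--> {s3}  [seen]
{s1} --1--> {s0,s2}  [new]
{s0,s2} --0--> {s1,s2,s3}  [seen]
{s0,s2} --1--> {s1,s2}  [new]
{s1,s2} --0--> {s1,s3}  [seen]
{s1,s2} --1--> {s0,s1,s2}  [seen]
Reachable DFA states: {s0}, {s1,s2,s3}, ∅, {s1,s3}, {s0,s1,s2}, {s3}, {s1}, {s0,s2}, {s1,s2}.
Accepting DFA states (contain an NFA accepting state): {s1,s2,s3}, {s1,s3}, {s3}.

3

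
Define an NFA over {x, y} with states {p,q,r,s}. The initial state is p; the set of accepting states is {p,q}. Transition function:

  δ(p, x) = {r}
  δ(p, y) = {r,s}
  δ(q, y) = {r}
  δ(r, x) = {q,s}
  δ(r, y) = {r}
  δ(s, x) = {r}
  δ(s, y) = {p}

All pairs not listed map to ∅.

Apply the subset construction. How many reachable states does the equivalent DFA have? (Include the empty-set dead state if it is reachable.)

6

Start state of the DFA: {p}.
{p} --x--> {r}  [new]
{p} --y--> {r,s}  [new]
{r} --x--> {q,s}  [new]
{r} --y--> {r}  [seen]
{r,s} --x--> {q,r,s}  [new]
{r,s} --y--> {p,r}  [new]
{q,s} --x--> {r}  [seen]
{q,s} --y--> {p,r}  [seen]
{q,r,s} --x--> {q,r,s}  [seen]
{q,r,s} --y--> {p,r}  [seen]
{p,r} --x--> {q,r,s}  [seen]
{p,r} --y--> {r,s}  [seen]
Reachable DFA states: {p}, {r}, {r,s}, {q,s}, {q,r,s}, {p,r}.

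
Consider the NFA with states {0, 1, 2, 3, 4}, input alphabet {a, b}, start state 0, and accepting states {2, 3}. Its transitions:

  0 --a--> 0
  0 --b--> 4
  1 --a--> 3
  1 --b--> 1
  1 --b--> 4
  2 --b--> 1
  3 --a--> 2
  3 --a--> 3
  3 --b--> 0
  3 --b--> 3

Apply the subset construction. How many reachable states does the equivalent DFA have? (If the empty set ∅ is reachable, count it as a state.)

3

Start state of the DFA: {0}.
{0} --a--> {0}  [seen]
{0} --b--> {4}  [new]
{4} --a--> ∅  [new]
{4} --b--> ∅  [seen]
∅ --a--> ∅  [seen]
∅ --b--> ∅  [seen]
Reachable DFA states: {0}, {4}, ∅.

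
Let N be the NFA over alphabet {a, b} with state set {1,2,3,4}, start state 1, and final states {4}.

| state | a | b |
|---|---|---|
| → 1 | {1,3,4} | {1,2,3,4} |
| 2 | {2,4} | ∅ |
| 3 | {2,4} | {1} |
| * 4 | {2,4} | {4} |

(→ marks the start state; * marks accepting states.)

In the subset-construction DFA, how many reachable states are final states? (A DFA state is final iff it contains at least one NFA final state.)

2

Start state of the DFA: {1}.
{1} --a--> {1,3,4}  [new]
{1} --b--> {1,2,3,4}  [new]
{1,3,4} --a--> {1,2,3,4}  [seen]
{1,3,4} --b--> {1,2,3,4}  [seen]
{1,2,3,4} --a--> {1,2,3,4}  [seen]
{1,2,3,4} --b--> {1,2,3,4}  [seen]
Reachable DFA states: {1}, {1,3,4}, {1,2,3,4}.
Accepting DFA states (contain an NFA accepting state): {1,3,4}, {1,2,3,4}.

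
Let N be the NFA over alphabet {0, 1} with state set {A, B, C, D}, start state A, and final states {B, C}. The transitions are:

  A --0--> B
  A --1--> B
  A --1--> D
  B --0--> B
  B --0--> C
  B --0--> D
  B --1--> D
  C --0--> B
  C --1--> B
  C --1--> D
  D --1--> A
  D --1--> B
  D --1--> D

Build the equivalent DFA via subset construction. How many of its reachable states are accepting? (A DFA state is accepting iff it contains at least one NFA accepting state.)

4

Start state of the DFA: {A}.
{A} --0--> {B}  [new]
{A} --1--> {B, D}  [new]
{B} --0--> {B, C, D}  [new]
{B} --1--> {D}  [new]
{B, D} --0--> {B, C, D}  [seen]
{B, D} --1--> {A, B, D}  [new]
{B, C, D} --0--> {B, C, D}  [seen]
{B, C, D} --1--> {A, B, D}  [seen]
{D} --0--> ∅  [new]
{D} --1--> {A, B, D}  [seen]
{A, B, D} --0--> {B, C, D}  [seen]
{A, B, D} --1--> {A, B, D}  [seen]
∅ --0--> ∅  [seen]
∅ --1--> ∅  [seen]
Reachable DFA states: {A}, {B}, {B, D}, {B, C, D}, {D}, {A, B, D}, ∅.
Accepting DFA states (contain an NFA accepting state): {B}, {B, D}, {B, C, D}, {A, B, D}.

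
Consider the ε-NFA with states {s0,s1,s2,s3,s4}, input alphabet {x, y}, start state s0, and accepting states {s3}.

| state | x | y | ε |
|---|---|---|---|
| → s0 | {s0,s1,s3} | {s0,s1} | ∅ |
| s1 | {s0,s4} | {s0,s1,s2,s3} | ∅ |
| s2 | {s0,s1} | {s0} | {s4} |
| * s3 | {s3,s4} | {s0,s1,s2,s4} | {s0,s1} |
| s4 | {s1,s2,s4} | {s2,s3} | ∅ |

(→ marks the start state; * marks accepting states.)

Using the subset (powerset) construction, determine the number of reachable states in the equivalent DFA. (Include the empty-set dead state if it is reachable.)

5

Start state of the DFA: {s0} (ε-closure of the NFA start).
{s0} --x--> {s0,s1,s3}  [new]
{s0} --y--> {s0,s1}  [new]
{s0,s1,s3} --x--> {s0,s1,s3,s4}  [new]
{s0,s1,s3} --y--> {s0,s1,s2,s3,s4}  [new]
{s0,s1} --x--> {s0,s1,s3,s4}  [seen]
{s0,s1} --y--> {s0,s1,s2,s3,s4}  [seen]
{s0,s1,s3,s4} --x--> {s0,s1,s2,s3,s4}  [seen]
{s0,s1,s3,s4} --y--> {s0,s1,s2,s3,s4}  [seen]
{s0,s1,s2,s3,s4} --x--> {s0,s1,s2,s3,s4}  [seen]
{s0,s1,s2,s3,s4} --y--> {s0,s1,s2,s3,s4}  [seen]
Reachable DFA states: {s0}, {s0,s1,s3}, {s0,s1}, {s0,s1,s3,s4}, {s0,s1,s2,s3,s4}.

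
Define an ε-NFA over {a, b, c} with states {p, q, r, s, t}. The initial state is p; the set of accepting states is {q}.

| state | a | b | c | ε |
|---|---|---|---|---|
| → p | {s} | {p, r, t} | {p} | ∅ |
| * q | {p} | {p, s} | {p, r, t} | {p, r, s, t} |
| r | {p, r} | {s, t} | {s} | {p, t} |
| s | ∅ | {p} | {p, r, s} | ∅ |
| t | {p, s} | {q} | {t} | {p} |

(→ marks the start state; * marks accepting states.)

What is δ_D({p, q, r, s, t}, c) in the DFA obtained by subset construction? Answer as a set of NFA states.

δ(p,c) = {p}; δ(q,c) = {p, r, t}; δ(r,c) = {s}; δ(s,c) = {p, r, s}; δ(t,c) = {t}.
Union: {p, r, s, t}.

{p, r, s, t}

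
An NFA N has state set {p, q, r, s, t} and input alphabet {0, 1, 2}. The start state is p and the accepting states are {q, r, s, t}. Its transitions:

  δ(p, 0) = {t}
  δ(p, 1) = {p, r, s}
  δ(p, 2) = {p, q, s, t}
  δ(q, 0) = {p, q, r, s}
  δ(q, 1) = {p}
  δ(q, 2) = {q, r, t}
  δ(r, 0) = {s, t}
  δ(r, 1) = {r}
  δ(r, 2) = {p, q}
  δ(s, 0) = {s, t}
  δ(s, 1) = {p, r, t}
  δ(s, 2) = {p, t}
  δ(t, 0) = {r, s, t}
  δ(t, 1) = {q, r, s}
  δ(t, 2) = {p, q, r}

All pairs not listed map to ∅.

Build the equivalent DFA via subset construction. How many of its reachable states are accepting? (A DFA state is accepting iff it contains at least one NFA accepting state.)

Start state of the DFA: {p}.
{p} --0--> {t}  [new]
{p} --1--> {p, r, s}  [new]
{p} --2--> {p, q, s, t}  [new]
{t} --0--> {r, s, t}  [new]
{t} --1--> {q, r, s}  [new]
{t} --2--> {p, q, r}  [new]
{p, r, s} --0--> {s, t}  [new]
{p, r, s} --1--> {p, r, s, t}  [new]
{p, r, s} --2--> {p, q, s, t}  [seen]
{p, q, s, t} --0--> {p, q, r, s, t}  [new]
{p, q, s, t} --1--> {p, q, r, s, t}  [seen]
{p, q, s, t} --2--> {p, q, r, s, t}  [seen]
{r, s, t} --0--> {r, s, t}  [seen]
{r, s, t} --1--> {p, q, r, s, t}  [seen]
{r, s, t} --2--> {p, q, r, t}  [new]
{q, r, s} --0--> {p, q, r, s, t}  [seen]
{q, r, s} --1--> {p, r, t}  [new]
{q, r, s} --2--> {p, q, r, t}  [seen]
{p, q, r} --0--> {p, q, r, s, t}  [seen]
{p, q, r} --1--> {p, r, s}  [seen]
{p, q, r} --2--> {p, q, r, s, t}  [seen]
{s, t} --0--> {r, s, t}  [seen]
{s, t} --1--> {p, q, r, s, t}  [seen]
{s, t} --2--> {p, q, r, t}  [seen]
{p, r, s, t} --0--> {r, s, t}  [seen]
{p, r, s, t} --1--> {p, q, r, s, t}  [seen]
{p, r, s, t} --2--> {p, q, r, s, t}  [seen]
{p, q, r, s, t} --0--> {p, q, r, s, t}  [seen]
{p, q, r, s, t} --1--> {p, q, r, s, t}  [seen]
{p, q, r, s, t} --2--> {p, q, r, s, t}  [seen]
{p, q, r, t} --0--> {p, q, r, s, t}  [seen]
{p, q, r, t} --1--> {p, q, r, s}  [new]
{p, q, r, t} --2--> {p, q, r, s, t}  [seen]
{p, r, t} --0--> {r, s, t}  [seen]
{p, r, t} --1--> {p, q, r, s}  [seen]
{p, r, t} --2--> {p, q, r, s, t}  [seen]
{p, q, r, s} --0--> {p, q, r, s, t}  [seen]
{p, q, r, s} --1--> {p, r, s, t}  [seen]
{p, q, r, s} --2--> {p, q, r, s, t}  [seen]
Reachable DFA states: {p}, {t}, {p, r, s}, {p, q, s, t}, {r, s, t}, {q, r, s}, {p, q, r}, {s, t}, {p, r, s, t}, {p, q, r, s, t}, {p, q, r, t}, {p, r, t}, {p, q, r, s}.
Accepting DFA states (contain an NFA accepting state): {t}, {p, r, s}, {p, q, s, t}, {r, s, t}, {q, r, s}, {p, q, r}, {s, t}, {p, r, s, t}, {p, q, r, s, t}, {p, q, r, t}, {p, r, t}, {p, q, r, s}.

12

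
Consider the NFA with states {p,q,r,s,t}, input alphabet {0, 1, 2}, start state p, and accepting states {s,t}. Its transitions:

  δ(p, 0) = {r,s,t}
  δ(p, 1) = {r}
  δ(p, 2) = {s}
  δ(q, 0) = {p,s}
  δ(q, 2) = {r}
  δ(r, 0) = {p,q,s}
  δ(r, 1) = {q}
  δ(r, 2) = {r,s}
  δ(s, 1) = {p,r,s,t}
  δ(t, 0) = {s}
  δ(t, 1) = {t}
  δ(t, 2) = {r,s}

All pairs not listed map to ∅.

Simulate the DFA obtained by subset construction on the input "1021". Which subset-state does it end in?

Start: {p}.
δ(p,1) = {r}.
Union: {r}.
After 1: {r}.
δ(r,0) = {p,q,s}.
Union: {p,q,s}.
After 0: {p,q,s}.
δ(p,2) = {s}; δ(q,2) = {r}; δ(s,2) = ∅.
Union: {r,s}.
After 2: {r,s}.
δ(r,1) = {q}; δ(s,1) = {p,r,s,t}.
Union: {p,q,r,s,t}.
After 1: {p,q,r,s,t}.

{p,q,r,s,t}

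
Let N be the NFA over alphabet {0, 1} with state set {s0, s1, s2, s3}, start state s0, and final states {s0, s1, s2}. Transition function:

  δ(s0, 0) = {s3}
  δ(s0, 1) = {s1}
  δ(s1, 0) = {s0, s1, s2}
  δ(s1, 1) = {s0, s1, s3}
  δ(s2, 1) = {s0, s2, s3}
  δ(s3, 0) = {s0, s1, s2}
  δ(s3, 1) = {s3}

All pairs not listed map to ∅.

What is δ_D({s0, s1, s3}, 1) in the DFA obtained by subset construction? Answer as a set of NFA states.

δ(s0,1) = {s1}; δ(s1,1) = {s0, s1, s3}; δ(s3,1) = {s3}.
Union: {s0, s1, s3}.

{s0, s1, s3}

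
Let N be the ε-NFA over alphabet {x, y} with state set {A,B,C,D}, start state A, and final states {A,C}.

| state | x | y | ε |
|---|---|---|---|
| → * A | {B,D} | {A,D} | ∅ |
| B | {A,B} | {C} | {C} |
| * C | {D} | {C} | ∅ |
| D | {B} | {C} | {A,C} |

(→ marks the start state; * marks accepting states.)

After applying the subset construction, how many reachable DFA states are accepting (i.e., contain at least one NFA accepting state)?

3

Start state of the DFA: {A} (ε-closure of the NFA start).
{A} --x--> {A,B,C,D}  [new]
{A} --y--> {A,C,D}  [new]
{A,B,C,D} --x--> {A,B,C,D}  [seen]
{A,B,C,D} --y--> {A,C,D}  [seen]
{A,C,D} --x--> {A,B,C,D}  [seen]
{A,C,D} --y--> {A,C,D}  [seen]
Reachable DFA states: {A}, {A,B,C,D}, {A,C,D}.
Accepting DFA states (contain an NFA accepting state): {A}, {A,B,C,D}, {A,C,D}.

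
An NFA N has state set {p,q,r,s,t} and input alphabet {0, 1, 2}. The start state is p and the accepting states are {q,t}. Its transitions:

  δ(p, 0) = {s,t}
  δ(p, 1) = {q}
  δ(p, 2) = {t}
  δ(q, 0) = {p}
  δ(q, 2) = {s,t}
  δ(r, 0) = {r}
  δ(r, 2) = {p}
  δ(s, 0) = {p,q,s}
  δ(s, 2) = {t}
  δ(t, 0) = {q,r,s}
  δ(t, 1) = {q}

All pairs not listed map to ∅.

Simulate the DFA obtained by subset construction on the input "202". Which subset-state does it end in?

{p,s,t}

Start: {p}.
δ(p,2) = {t}.
Union: {t}.
After 2: {t}.
δ(t,0) = {q,r,s}.
Union: {q,r,s}.
After 0: {q,r,s}.
δ(q,2) = {s,t}; δ(r,2) = {p}; δ(s,2) = {t}.
Union: {p,s,t}.
After 2: {p,s,t}.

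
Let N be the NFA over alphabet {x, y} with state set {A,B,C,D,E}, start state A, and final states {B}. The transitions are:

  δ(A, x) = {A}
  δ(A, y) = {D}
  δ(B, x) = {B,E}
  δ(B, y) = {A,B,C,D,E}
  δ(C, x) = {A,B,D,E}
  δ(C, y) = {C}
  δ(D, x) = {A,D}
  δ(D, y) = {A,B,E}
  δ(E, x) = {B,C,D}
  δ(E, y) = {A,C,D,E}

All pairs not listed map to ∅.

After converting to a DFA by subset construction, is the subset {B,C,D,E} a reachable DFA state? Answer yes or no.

no

Start state of the DFA: {A}.
{A} --x--> {A}  [seen]
{A} --y--> {D}  [new]
{D} --x--> {A,D}  [new]
{D} --y--> {A,B,E}  [new]
{A,D} --x--> {A,D}  [seen]
{A,D} --y--> {A,B,D,E}  [new]
{A,B,E} --x--> {A,B,C,D,E}  [new]
{A,B,E} --y--> {A,B,C,D,E}  [seen]
{A,B,D,E} --x--> {A,B,C,D,E}  [seen]
{A,B,D,E} --y--> {A,B,C,D,E}  [seen]
{A,B,C,D,E} --x--> {A,B,C,D,E}  [seen]
{A,B,C,D,E} --y--> {A,B,C,D,E}  [seen]
Reachable DFA states: {A}, {D}, {A,D}, {A,B,E}, {A,B,D,E}, {A,B,C,D,E}.
{B,C,D,E} is not among them.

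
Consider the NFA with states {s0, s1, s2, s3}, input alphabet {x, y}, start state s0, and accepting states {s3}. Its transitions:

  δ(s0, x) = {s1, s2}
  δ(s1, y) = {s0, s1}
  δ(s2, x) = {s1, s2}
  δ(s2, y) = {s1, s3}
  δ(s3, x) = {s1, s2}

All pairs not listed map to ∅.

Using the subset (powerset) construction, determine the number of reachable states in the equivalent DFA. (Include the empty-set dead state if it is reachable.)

Start state of the DFA: {s0}.
{s0} --x--> {s1, s2}  [new]
{s0} --y--> ∅  [new]
{s1, s2} --x--> {s1, s2}  [seen]
{s1, s2} --y--> {s0, s1, s3}  [new]
∅ --x--> ∅  [seen]
∅ --y--> ∅  [seen]
{s0, s1, s3} --x--> {s1, s2}  [seen]
{s0, s1, s3} --y--> {s0, s1}  [new]
{s0, s1} --x--> {s1, s2}  [seen]
{s0, s1} --y--> {s0, s1}  [seen]
Reachable DFA states: {s0}, {s1, s2}, ∅, {s0, s1, s3}, {s0, s1}.

5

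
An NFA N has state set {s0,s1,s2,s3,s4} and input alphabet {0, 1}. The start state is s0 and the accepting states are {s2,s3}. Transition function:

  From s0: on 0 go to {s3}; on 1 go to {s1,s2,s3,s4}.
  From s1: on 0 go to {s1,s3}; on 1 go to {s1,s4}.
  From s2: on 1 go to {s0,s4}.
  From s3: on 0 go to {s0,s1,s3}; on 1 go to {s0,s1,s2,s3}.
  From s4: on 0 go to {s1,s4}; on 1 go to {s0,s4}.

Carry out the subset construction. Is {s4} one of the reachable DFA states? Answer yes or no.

Start state of the DFA: {s0}.
{s0} --0--> {s3}  [new]
{s0} --1--> {s1,s2,s3,s4}  [new]
{s3} --0--> {s0,s1,s3}  [new]
{s3} --1--> {s0,s1,s2,s3}  [new]
{s1,s2,s3,s4} --0--> {s0,s1,s3,s4}  [new]
{s1,s2,s3,s4} --1--> {s0,s1,s2,s3,s4}  [new]
{s0,s1,s3} --0--> {s0,s1,s3}  [seen]
{s0,s1,s3} --1--> {s0,s1,s2,s3,s4}  [seen]
{s0,s1,s2,s3} --0--> {s0,s1,s3}  [seen]
{s0,s1,s2,s3} --1--> {s0,s1,s2,s3,s4}  [seen]
{s0,s1,s3,s4} --0--> {s0,s1,s3,s4}  [seen]
{s0,s1,s3,s4} --1--> {s0,s1,s2,s3,s4}  [seen]
{s0,s1,s2,s3,s4} --0--> {s0,s1,s3,s4}  [seen]
{s0,s1,s2,s3,s4} --1--> {s0,s1,s2,s3,s4}  [seen]
Reachable DFA states: {s0}, {s3}, {s1,s2,s3,s4}, {s0,s1,s3}, {s0,s1,s2,s3}, {s0,s1,s3,s4}, {s0,s1,s2,s3,s4}.
{s4} is not among them.

no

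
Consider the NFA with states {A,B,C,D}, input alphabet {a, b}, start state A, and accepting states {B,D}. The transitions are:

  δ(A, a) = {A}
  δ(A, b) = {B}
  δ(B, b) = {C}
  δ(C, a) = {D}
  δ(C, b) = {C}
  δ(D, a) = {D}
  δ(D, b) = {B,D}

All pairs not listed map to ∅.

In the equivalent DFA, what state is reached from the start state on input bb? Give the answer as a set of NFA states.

Start: {A}.
δ(A,b) = {B}.
Union: {B}.
After b: {B}.
δ(B,b) = {C}.
Union: {C}.
After b: {C}.

{C}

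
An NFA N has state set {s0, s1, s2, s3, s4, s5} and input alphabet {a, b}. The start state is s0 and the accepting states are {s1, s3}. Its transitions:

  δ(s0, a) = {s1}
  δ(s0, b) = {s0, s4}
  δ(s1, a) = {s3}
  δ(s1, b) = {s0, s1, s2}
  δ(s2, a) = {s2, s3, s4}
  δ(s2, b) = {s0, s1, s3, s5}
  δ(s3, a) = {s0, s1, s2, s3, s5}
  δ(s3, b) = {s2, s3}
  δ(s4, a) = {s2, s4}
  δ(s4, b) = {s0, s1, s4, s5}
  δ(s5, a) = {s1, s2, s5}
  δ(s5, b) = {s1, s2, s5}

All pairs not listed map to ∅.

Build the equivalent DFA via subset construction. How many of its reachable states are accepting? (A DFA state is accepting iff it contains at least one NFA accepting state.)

12

Start state of the DFA: {s0}.
{s0} --a--> {s1}  [new]
{s0} --b--> {s0, s4}  [new]
{s1} --a--> {s3}  [new]
{s1} --b--> {s0, s1, s2}  [new]
{s0, s4} --a--> {s1, s2, s4}  [new]
{s0, s4} --b--> {s0, s1, s4, s5}  [new]
{s3} --a--> {s0, s1, s2, s3, s5}  [new]
{s3} --b--> {s2, s3}  [new]
{s0, s1, s2} --a--> {s1, s2, s3, s4}  [new]
{s0, s1, s2} --b--> {s0, s1, s2, s3, s4, s5}  [new]
{s1, s2, s4} --a--> {s2, s3, s4}  [new]
{s1, s2, s4} --b--> {s0, s1, s2, s3, s4, s5}  [seen]
{s0, s1, s4, s5} --a--> {s1, s2, s3, s4, s5}  [new]
{s0, s1, s4, s5} --b--> {s0, s1, s2, s4, s5}  [new]
{s0, s1, s2, s3, s5} --a--> {s0, s1, s2, s3, s4, s5}  [seen]
{s0, s1, s2, s3, s5} --b--> {s0, s1, s2, s3, s4, s5}  [seen]
{s2, s3} --a--> {s0, s1, s2, s3, s4, s5}  [seen]
{s2, s3} --b--> {s0, s1, s2, s3, s5}  [seen]
{s1, s2, s3, s4} --a--> {s0, s1, s2, s3, s4, s5}  [seen]
{s1, s2, s3, s4} --b--> {s0, s1, s2, s3, s4, s5}  [seen]
{s0, s1, s2, s3, s4, s5} --a--> {s0, s1, s2, s3, s4, s5}  [seen]
{s0, s1, s2, s3, s4, s5} --b--> {s0, s1, s2, s3, s4, s5}  [seen]
{s2, s3, s4} --a--> {s0, s1, s2, s3, s4, s5}  [seen]
{s2, s3, s4} --b--> {s0, s1, s2, s3, s4, s5}  [seen]
{s1, s2, s3, s4, s5} --a--> {s0, s1, s2, s3, s4, s5}  [seen]
{s1, s2, s3, s4, s5} --b--> {s0, s1, s2, s3, s4, s5}  [seen]
{s0, s1, s2, s4, s5} --a--> {s1, s2, s3, s4, s5}  [seen]
{s0, s1, s2, s4, s5} --b--> {s0, s1, s2, s3, s4, s5}  [seen]
Reachable DFA states: {s0}, {s1}, {s0, s4}, {s3}, {s0, s1, s2}, {s1, s2, s4}, {s0, s1, s4, s5}, {s0, s1, s2, s3, s5}, {s2, s3}, {s1, s2, s3, s4}, {s0, s1, s2, s3, s4, s5}, {s2, s3, s4}, {s1, s2, s3, s4, s5}, {s0, s1, s2, s4, s5}.
Accepting DFA states (contain an NFA accepting state): {s1}, {s3}, {s0, s1, s2}, {s1, s2, s4}, {s0, s1, s4, s5}, {s0, s1, s2, s3, s5}, {s2, s3}, {s1, s2, s3, s4}, {s0, s1, s2, s3, s4, s5}, {s2, s3, s4}, {s1, s2, s3, s4, s5}, {s0, s1, s2, s4, s5}.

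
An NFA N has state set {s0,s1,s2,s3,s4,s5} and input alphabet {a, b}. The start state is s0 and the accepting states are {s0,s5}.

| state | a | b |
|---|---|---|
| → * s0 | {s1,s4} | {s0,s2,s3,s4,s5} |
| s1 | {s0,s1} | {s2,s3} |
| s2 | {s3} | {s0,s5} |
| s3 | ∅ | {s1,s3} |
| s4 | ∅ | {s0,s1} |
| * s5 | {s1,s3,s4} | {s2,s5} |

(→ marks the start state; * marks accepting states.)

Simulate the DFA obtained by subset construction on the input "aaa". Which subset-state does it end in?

Start: {s0}.
δ(s0,a) = {s1,s4}.
Union: {s1,s4}.
After a: {s1,s4}.
δ(s1,a) = {s0,s1}; δ(s4,a) = ∅.
Union: {s0,s1}.
After a: {s0,s1}.
δ(s0,a) = {s1,s4}; δ(s1,a) = {s0,s1}.
Union: {s0,s1,s4}.
After a: {s0,s1,s4}.

{s0,s1,s4}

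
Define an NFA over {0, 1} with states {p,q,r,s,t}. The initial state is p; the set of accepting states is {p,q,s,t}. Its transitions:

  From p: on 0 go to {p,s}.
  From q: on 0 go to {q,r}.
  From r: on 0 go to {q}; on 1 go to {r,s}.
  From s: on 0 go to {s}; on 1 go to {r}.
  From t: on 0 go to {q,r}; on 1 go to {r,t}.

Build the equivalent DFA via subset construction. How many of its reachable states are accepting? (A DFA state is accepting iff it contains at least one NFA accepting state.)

Start state of the DFA: {p}.
{p} --0--> {p,s}  [new]
{p} --1--> ∅  [new]
{p,s} --0--> {p,s}  [seen]
{p,s} --1--> {r}  [new]
∅ --0--> ∅  [seen]
∅ --1--> ∅  [seen]
{r} --0--> {q}  [new]
{r} --1--> {r,s}  [new]
{q} --0--> {q,r}  [new]
{q} --1--> ∅  [seen]
{r,s} --0--> {q,s}  [new]
{r,s} --1--> {r,s}  [seen]
{q,r} --0--> {q,r}  [seen]
{q,r} --1--> {r,s}  [seen]
{q,s} --0--> {q,r,s}  [new]
{q,s} --1--> {r}  [seen]
{q,r,s} --0--> {q,r,s}  [seen]
{q,r,s} --1--> {r,s}  [seen]
Reachable DFA states: {p}, {p,s}, ∅, {r}, {q}, {r,s}, {q,r}, {q,s}, {q,r,s}.
Accepting DFA states (contain an NFA accepting state): {p}, {p,s}, {q}, {r,s}, {q,r}, {q,s}, {q,r,s}.

7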